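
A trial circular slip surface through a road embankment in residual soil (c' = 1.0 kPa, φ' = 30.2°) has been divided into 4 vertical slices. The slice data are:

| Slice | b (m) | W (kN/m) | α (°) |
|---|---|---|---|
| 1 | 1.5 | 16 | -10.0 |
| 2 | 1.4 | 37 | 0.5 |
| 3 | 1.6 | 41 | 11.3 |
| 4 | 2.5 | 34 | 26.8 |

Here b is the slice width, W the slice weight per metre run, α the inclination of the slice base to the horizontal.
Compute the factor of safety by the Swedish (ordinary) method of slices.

Ordinary method of slices: FS = Σ[c'·Δl_i + (W_i cosα_i)·tanφ'] / Σ W_i sinα_i, with Δl_i = b_i / cosα_i.
Slice 1: Δl = 1.5/cos(-10.0°) = 1.523 m; N'_1 = 16·cos(-10.0°) = 15.8; c'Δl = 1.52; W sinα = -2.8
Slice 2: Δl = 1.4/cos0.5° = 1.400 m; N'_2 = 37·cos0.5° = 37.0; c'Δl = 1.40; W sinα = 0.3
Slice 3: Δl = 1.6/cos11.3° = 1.632 m; N'_3 = 41·cos11.3° = 40.2; c'Δl = 1.63; W sinα = 8.0
Slice 4: Δl = 2.5/cos26.8° = 2.801 m; N'_4 = 34·cos26.8° = 30.3; c'Δl = 2.80; W sinα = 15.3
Σc'Δl = 7.4 kN/m; ΣN' = 123.3 kN/m; ΣW sinα = 20.9 kN/m
Resisting = 7.4 + 123.3·tan30.2° = 7.4 + 71.8 = 79.1 kN/m
FS = 79.1 / 20.9 = 3.784

FS = 3.78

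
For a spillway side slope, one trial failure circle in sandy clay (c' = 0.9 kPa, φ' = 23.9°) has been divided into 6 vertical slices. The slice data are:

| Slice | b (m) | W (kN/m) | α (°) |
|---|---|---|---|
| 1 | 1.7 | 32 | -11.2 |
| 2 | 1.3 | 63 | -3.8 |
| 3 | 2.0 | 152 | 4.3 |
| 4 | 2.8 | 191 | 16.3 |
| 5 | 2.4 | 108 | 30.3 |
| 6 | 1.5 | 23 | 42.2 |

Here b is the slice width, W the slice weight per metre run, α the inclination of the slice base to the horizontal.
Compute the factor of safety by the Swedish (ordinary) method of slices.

FS = 2.01

Ordinary method of slices: FS = Σ[c'·Δl_i + (W_i cosα_i)·tanφ'] / Σ W_i sinα_i, with Δl_i = b_i / cosα_i.
Slice 1: Δl = 1.7/cos(-11.2°) = 1.733 m; N'_1 = 32·cos(-11.2°) = 31.4; c'Δl = 1.56; W sinα = -6.2
Slice 2: Δl = 1.3/cos(-3.8°) = 1.303 m; N'_2 = 63·cos(-3.8°) = 62.9; c'Δl = 1.17; W sinα = -4.2
Slice 3: Δl = 2.0/cos4.3° = 2.006 m; N'_3 = 152·cos4.3° = 151.6; c'Δl = 1.81; W sinα = 11.4
Slice 4: Δl = 2.8/cos16.3° = 2.917 m; N'_4 = 191·cos16.3° = 183.3; c'Δl = 2.63; W sinα = 53.6
Slice 5: Δl = 2.4/cos30.3° = 2.780 m; N'_5 = 108·cos30.3° = 93.2; c'Δl = 2.50; W sinα = 54.5
Slice 6: Δl = 1.5/cos42.2° = 2.025 m; N'_6 = 23·cos42.2° = 17.0; c'Δl = 1.82; W sinα = 15.4
Σc'Δl = 11.5 kN/m; ΣN' = 539.4 kN/m; ΣW sinα = 124.6 kN/m
Resisting = 11.5 + 539.4·tan23.9° = 11.5 + 239.0 = 250.5 kN/m
FS = 250.5 / 124.6 = 2.011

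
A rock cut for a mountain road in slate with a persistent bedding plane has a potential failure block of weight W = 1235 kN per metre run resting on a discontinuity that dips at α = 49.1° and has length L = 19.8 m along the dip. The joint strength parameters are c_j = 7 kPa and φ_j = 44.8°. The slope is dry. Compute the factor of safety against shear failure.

Resolving the block weight along and normal to the plane and applying the Mohr–Coulomb strength on the joint:
N' = W cosα = 1235·cos49.1° = 808.6 kN/m
Driving force T = W sinα = 1235·sin49.1° = 933.5 kN/m
Resisting force R = c_j·L + N'·tanφ_j = 7·19.8 + 808.6·tan44.8° = 138.6 + 803.0 = 941.6 kN/m
FS = R / T = 941.6 / 933.5 = 1.009

FS = 1.01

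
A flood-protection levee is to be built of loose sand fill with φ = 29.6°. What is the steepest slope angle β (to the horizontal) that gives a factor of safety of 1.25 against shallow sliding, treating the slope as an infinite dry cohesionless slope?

For an infinite dry cohesionless slope FS = tanφ/tanβ, so tanβ = tanφ / FS.
tanβ = tan29.6° / 1.25 = 0.5681 / 1.25 = 0.4545
β = arctan(0.4545) = 24.44°

β = 24.4°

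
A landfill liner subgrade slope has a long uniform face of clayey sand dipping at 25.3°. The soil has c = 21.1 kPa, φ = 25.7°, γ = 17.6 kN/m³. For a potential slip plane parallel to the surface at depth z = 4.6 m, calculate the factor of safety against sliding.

For an infinite slope with a slip plane parallel to the surface (no pore pressure): FS = [c + γz cos²β tanφ] / [γz sinβ cosβ].
γz = 17.6·4.6 = 80.96 kN/m²
Numerator = 21.1 + 80.96·cos²25.3°·tan25.7° = 21.1 + 80.96·0.8174·0.4813 = 52.947 kPa
Denominator = 80.96·sin25.3°·cos25.3° = 80.96·0.4274·0.9041 = 31.280 kPa
FS = 52.947 / 31.280 = 1.693

FS = 1.69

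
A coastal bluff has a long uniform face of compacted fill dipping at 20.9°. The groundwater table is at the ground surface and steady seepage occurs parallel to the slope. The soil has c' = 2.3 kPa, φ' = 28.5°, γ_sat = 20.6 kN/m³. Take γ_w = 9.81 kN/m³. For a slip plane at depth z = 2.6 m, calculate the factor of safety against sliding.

FS = 0.87

With seepage parallel to the slope and the water table at the surface, the effective normal stress on the slip plane uses the buoyant unit weight γ' = γ_sat − γ_w while the driving shear stress uses γ_sat:
FS = [c' + γ' z cos²β tanφ'] / [γ_sat z sinβ cosβ]
γ' = 20.6 − 9.81 = 10.79 kN/m³
Numerator = 2.3 + 10.79·2.6·cos²20.9°·tan28.5° = 2.3 + 10.79·2.6·0.8727·0.5430 = 15.594 kPa
Denominator = 20.6·2.6·sin20.9°·cos20.9° = 20.6·2.6·0.3567·0.9342 = 17.850 kPa
FS = 15.594 / 17.850 = 0.874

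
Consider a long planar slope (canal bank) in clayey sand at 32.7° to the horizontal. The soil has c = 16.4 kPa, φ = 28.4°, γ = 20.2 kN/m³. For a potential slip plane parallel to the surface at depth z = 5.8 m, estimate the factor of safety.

FS = 1.15

For an infinite slope with a slip plane parallel to the surface (no pore pressure): FS = [c + γz cos²β tanφ] / [γz sinβ cosβ].
γz = 20.2·5.8 = 117.16 kN/m²
Numerator = 16.4 + 117.16·cos²32.7°·tan28.4° = 16.4 + 117.16·0.7081·0.5407 = 61.259 kPa
Denominator = 117.16·sin32.7°·cos32.7° = 117.16·0.5402·0.8415 = 53.263 kPa
FS = 61.259 / 53.263 = 1.150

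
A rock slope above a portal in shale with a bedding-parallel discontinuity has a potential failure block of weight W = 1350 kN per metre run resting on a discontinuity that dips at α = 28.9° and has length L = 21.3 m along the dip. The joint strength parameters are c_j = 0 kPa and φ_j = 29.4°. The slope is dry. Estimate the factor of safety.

Resolving the block weight along and normal to the plane and applying the Mohr–Coulomb strength on the joint:
N' = W cosα = 1350·cos28.9° = 1181.9 kN/m
Driving force T = W sinα = 1350·sin28.9° = 652.4 kN/m
Resisting force R = c_j·L + N'·tanφ_j = 0·21.3 + 1181.9·tan29.4° = 0.0 + 666.0 = 666.0 kN/m
FS = R / T = 666.0 / 652.4 = 1.021

FS = 1.02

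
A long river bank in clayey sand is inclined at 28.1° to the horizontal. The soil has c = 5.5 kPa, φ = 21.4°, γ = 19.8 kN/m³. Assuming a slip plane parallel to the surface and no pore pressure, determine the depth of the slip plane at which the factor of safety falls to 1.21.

z = 1.40 m

Setting FS = 1.21 in FS = [c + γz cos²β tanφ] / [γz sinβ cosβ] and solving for z:
z = c / [γ cosβ (FS·sinβ − cosβ·tanφ)]
  = 5.5 / [19.8·cos28.1°·(1.21·sin28.1° − cos28.1°·tan21.4°)]
  = 5.5 / [19.8·0.8821·(1.21·0.4710 − 0.8821·0.3919)]
  = 5.5 / 3.9163 = 1.404 m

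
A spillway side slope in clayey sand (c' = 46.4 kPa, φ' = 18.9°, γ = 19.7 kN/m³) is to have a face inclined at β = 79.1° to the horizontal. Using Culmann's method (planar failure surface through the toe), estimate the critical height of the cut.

Culmann's analysis gives the critical failure plane at α_cr = (β + φ')/2 = (79.1 + 18.9)/2 = 49.0°, and the critical height
H_c = (4c'/γ) · sinβ cosφ' / [1 − cos(β − φ')]
    = (4·46.4/19.7) · sin79.1°·cos18.9° / [1 − cos(60.2°)]
    = 9.421 · 0.9820·0.9461 / [1 − 0.4970]
    = 9.421 · 0.9290 / 0.5030
    = 17.40 m

H_c = 17.40 m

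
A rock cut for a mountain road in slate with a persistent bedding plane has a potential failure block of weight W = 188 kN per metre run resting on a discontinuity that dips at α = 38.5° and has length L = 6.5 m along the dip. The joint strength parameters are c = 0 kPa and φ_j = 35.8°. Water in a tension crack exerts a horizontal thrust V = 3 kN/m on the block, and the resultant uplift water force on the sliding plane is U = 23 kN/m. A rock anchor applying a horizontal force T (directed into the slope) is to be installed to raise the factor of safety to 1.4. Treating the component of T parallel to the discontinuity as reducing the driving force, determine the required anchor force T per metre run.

Resolving forces along and normal to the sliding plane, with the horizontal anchor force T adding T·sinα to the effective normal force and T·cosα acting up the plane against the driving force:
FS = [cL + (W cosα − U − V sinα + T sinα) tanφ_j] / [W sinα + V cosα − T cosα]
Without the anchor: N' = 122.3 kN/m, driving T_d = 119.4 kN/m, resisting R = 0·6.5 + 122.3·tan35.8° = 88.2 kN/m, FS = 0.74.
Setting FS = 1.4 and solving for T:
1.4·(119.4 − T cos38.5°) = 88.2 + T sin38.5°·tan35.8°
T·(sin38.5°·tan35.8° + 1.4·cos38.5°) = 1.4·119.4 − 88.2
T·(0.6225·0.7212 + 1.4·0.7826) = 167.1 − 88.2 = 79.0
T·1.5446 = 79.0
T = 51.1 kN/m

T = 51 kN/m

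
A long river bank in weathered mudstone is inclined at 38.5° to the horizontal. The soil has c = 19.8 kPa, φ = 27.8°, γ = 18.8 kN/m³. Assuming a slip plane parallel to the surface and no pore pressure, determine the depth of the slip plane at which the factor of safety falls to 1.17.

z = 4.26 m

Setting FS = 1.17 in FS = [c + γz cos²β tanφ] / [γz sinβ cosβ] and solving for z:
z = c / [γ cosβ (FS·sinβ − cosβ·tanφ)]
  = 19.8 / [18.8·cos38.5°·(1.17·sin38.5° − cos38.5°·tan27.8°)]
  = 19.8 / [18.8·0.7826·(1.17·0.6225 − 0.7826·0.5272)]
  = 19.8 / 4.6452 = 4.262 m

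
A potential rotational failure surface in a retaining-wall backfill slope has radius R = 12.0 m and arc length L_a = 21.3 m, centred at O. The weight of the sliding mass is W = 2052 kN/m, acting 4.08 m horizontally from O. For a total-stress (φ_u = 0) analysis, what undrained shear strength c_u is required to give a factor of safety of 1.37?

FS = c_u·L_a·R / (W·d), so c_u = FS·W·d / (L_a·R).
c_u = 1.37·2052·4.08 / (21.30·12.0) = 11469.9 / 255.60 = 44.87 kPa

c_u = 44.9 kPa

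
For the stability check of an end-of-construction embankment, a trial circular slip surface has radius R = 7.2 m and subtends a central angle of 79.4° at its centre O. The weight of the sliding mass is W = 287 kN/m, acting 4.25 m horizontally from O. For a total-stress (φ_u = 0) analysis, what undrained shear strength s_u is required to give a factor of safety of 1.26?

s_u = 21.4 kPa

FS = s_u·L_a·R / (W·d), so s_u = FS·W·d / (L_a·R).
Arc length L_a = R·θ = 7.2·(79.4°·π/180) = 7.2·1.3858 = 9.98 m
s_u = 1.26·287·4.25 / (9.98·7.2) = 1536.9 / 71.84 = 21.39 kPa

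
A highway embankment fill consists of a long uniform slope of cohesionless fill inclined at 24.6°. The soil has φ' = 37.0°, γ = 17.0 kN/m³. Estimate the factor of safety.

FS = 1.65

For a dry cohesionless infinite slope the factor of safety is FS = tanφ' / tanβ.
FS = tan37.0° / tan24.6° = 0.7536 / 0.4578 = 1.646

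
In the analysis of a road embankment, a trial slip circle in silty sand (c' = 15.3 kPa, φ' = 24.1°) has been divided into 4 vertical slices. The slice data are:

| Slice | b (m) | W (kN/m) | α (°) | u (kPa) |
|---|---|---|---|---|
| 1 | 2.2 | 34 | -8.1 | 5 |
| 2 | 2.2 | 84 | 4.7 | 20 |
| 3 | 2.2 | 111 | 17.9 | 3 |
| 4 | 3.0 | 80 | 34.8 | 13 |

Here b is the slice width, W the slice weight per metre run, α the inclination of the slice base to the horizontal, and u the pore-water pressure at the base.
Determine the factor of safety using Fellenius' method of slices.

FS = 2.92

Ordinary method of slices: FS = Σ[c'·Δl_i + (W_i cosα_i − u_i·Δl_i)·tanφ'] / Σ W_i sinα_i, with Δl_i = b_i / cosα_i.
Slice 1: Δl = 2.2/cos(-8.1°) = 2.222 m; N'_1 = 34·cos(-8.1°) − 5·2.222 = 22.5; c'Δl = 34.00; W sinα = -4.8
Slice 2: Δl = 2.2/cos4.7° = 2.207 m; N'_2 = 84·cos4.7° − 20·2.207 = 39.6; c'Δl = 33.77; W sinα = 6.9
Slice 3: Δl = 2.2/cos17.9° = 2.312 m; N'_3 = 111·cos17.9° − 3·2.312 = 98.7; c'Δl = 35.37; W sinα = 34.1
Slice 4: Δl = 3.0/cos34.8° = 3.653 m; N'_4 = 80·cos34.8° − 13·3.653 = 18.2; c'Δl = 55.90; W sinα = 45.7
Σc'Δl = 159.0 kN/m; ΣN' = 179.0 kN/m; ΣW sinα = 81.9 kN/m
Resisting = 159.0 + 179.0·tan24.1° = 159.0 + 80.1 = 239.1 kN/m
FS = 239.1 / 81.9 = 2.921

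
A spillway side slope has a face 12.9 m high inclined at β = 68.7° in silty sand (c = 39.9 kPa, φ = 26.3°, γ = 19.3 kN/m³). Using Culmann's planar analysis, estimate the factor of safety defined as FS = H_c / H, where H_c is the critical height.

H_c = (4c/γ) · sinβ cosφ / [1 − cos(β − φ)]
    = (4·39.9/19.3) · sin68.7°·cos26.3° / [1 − cos42.4°]
    = 8.269 · 0.8352 / 0.2615 = 26.41 m
FS = H_c / H = 26.41 / 12.9 = 2.047

FS = 2.05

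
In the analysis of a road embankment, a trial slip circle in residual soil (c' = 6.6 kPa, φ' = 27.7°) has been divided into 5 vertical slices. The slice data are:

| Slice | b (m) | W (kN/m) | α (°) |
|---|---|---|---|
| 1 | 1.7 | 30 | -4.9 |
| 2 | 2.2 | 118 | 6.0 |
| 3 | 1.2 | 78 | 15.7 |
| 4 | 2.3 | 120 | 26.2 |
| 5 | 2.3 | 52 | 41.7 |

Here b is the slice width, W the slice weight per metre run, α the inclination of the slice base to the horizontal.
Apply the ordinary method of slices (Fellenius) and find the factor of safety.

FS = 2.24

Ordinary method of slices: FS = Σ[c'·Δl_i + (W_i cosα_i)·tanφ'] / Σ W_i sinα_i, with Δl_i = b_i / cosα_i.
Slice 1: Δl = 1.7/cos(-4.9°) = 1.706 m; N'_1 = 30·cos(-4.9°) = 29.9; c'Δl = 11.26; W sinα = -2.6
Slice 2: Δl = 2.2/cos6.0° = 2.212 m; N'_2 = 118·cos6.0° = 117.4; c'Δl = 14.60; W sinα = 12.3
Slice 3: Δl = 1.2/cos15.7° = 1.247 m; N'_3 = 78·cos15.7° = 75.1; c'Δl = 8.23; W sinα = 21.1
Slice 4: Δl = 2.3/cos26.2° = 2.563 m; N'_4 = 120·cos26.2° = 107.7; c'Δl = 16.92; W sinα = 53.0
Slice 5: Δl = 2.3/cos41.7° = 3.080 m; N'_5 = 52·cos41.7° = 38.8; c'Δl = 20.33; W sinα = 34.6
Σc'Δl = 71.3 kN/m; ΣN' = 368.8 kN/m; ΣW sinα = 118.5 kN/m
Resisting = 71.3 + 368.8·tan27.7° = 71.3 + 193.6 = 265.0 kN/m
FS = 265.0 / 118.5 = 2.237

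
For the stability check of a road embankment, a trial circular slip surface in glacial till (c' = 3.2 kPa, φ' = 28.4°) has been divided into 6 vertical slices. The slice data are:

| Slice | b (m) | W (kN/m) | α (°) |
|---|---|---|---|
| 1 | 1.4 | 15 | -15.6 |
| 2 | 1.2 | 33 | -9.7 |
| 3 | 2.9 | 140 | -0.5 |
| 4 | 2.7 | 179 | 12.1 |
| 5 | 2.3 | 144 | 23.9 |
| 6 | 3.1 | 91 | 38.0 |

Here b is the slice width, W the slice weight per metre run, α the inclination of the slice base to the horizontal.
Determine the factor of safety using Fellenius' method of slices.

FS = 2.50

Ordinary method of slices: FS = Σ[c'·Δl_i + (W_i cosα_i)·tanφ'] / Σ W_i sinα_i, with Δl_i = b_i / cosα_i.
Slice 1: Δl = 1.4/cos(-15.6°) = 1.454 m; N'_1 = 15·cos(-15.6°) = 14.4; c'Δl = 4.65; W sinα = -4.0
Slice 2: Δl = 1.2/cos(-9.7°) = 1.217 m; N'_2 = 33·cos(-9.7°) = 32.5; c'Δl = 3.90; W sinα = -5.6
Slice 3: Δl = 2.9/cos(-0.5°) = 2.900 m; N'_3 = 140·cos(-0.5°) = 140.0; c'Δl = 9.28; W sinα = -1.2
Slice 4: Δl = 2.7/cos12.1° = 2.761 m; N'_4 = 179·cos12.1° = 175.0; c'Δl = 8.84; W sinα = 37.5
Slice 5: Δl = 2.3/cos23.9° = 2.516 m; N'_5 = 144·cos23.9° = 131.7; c'Δl = 8.05; W sinα = 58.3
Slice 6: Δl = 3.1/cos38.0° = 3.934 m; N'_6 = 91·cos38.0° = 71.7; c'Δl = 12.59; W sinα = 56.0
Σc'Δl = 47.3 kN/m; ΣN' = 565.4 kN/m; ΣW sinα = 141.1 kN/m
Resisting = 47.3 + 565.4·tan28.4° = 47.3 + 305.7 = 353.0 kN/m
FS = 353.0 / 141.1 = 2.502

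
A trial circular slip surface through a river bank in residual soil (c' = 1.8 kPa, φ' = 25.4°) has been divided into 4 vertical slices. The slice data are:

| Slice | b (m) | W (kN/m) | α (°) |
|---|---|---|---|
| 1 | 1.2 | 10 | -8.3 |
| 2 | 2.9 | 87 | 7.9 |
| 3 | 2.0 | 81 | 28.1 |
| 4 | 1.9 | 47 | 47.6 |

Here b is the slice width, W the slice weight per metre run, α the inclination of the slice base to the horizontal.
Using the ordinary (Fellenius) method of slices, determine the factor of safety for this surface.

FS = 1.33

Ordinary method of slices: FS = Σ[c'·Δl_i + (W_i cosα_i)·tanφ'] / Σ W_i sinα_i, with Δl_i = b_i / cosα_i.
Slice 1: Δl = 1.2/cos(-8.3°) = 1.213 m; N'_1 = 10·cos(-8.3°) = 9.9; c'Δl = 2.18; W sinα = -1.4
Slice 2: Δl = 2.9/cos7.9° = 2.928 m; N'_2 = 87·cos7.9° = 86.2; c'Δl = 5.27; W sinα = 12.0
Slice 3: Δl = 2.0/cos28.1° = 2.267 m; N'_3 = 81·cos28.1° = 71.5; c'Δl = 4.08; W sinα = 38.2
Slice 4: Δl = 1.9/cos47.6° = 2.818 m; N'_4 = 47·cos47.6° = 31.7; c'Δl = 5.07; W sinα = 34.7
Σc'Δl = 16.6 kN/m; ΣN' = 199.2 kN/m; ΣW sinα = 83.4 kN/m
Resisting = 16.6 + 199.2·tan25.4° = 16.6 + 94.6 = 111.2 kN/m
FS = 111.2 / 83.4 = 1.334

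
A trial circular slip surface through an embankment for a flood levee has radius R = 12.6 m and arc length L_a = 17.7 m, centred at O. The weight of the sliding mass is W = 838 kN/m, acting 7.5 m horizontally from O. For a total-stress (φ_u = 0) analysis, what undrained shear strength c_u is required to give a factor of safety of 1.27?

c_u = 35.8 kPa

FS = c_u·L_a·R / (W·d), so c_u = FS·W·d / (L_a·R).
c_u = 1.27·838·7.5 / (17.70·12.6) = 7981.9 / 223.02 = 35.79 kPa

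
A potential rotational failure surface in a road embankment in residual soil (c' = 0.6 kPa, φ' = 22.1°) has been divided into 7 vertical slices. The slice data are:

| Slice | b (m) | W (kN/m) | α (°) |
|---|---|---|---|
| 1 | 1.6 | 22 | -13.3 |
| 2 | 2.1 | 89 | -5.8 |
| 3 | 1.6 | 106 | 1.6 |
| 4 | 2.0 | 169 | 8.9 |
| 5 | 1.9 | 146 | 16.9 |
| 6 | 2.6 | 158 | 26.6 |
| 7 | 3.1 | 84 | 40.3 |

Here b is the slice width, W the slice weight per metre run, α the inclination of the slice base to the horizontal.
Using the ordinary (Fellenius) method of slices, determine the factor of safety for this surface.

FS = 1.67

Ordinary method of slices: FS = Σ[c'·Δl_i + (W_i cosα_i)·tanφ'] / Σ W_i sinα_i, with Δl_i = b_i / cosα_i.
Slice 1: Δl = 1.6/cos(-13.3°) = 1.644 m; N'_1 = 22·cos(-13.3°) = 21.4; c'Δl = 0.99; W sinα = -5.1
Slice 2: Δl = 2.1/cos(-5.8°) = 2.111 m; N'_2 = 89·cos(-5.8°) = 88.5; c'Δl = 1.27; W sinα = -9.0
Slice 3: Δl = 1.6/cos1.6° = 1.601 m; N'_3 = 106·cos1.6° = 106.0; c'Δl = 0.96; W sinα = 3.0
Slice 4: Δl = 2.0/cos8.9° = 2.024 m; N'_4 = 169·cos8.9° = 167.0; c'Δl = 1.21; W sinα = 26.1
Slice 5: Δl = 1.9/cos16.9° = 1.986 m; N'_5 = 146·cos16.9° = 139.7; c'Δl = 1.19; W sinα = 42.4
Slice 6: Δl = 2.6/cos26.6° = 2.908 m; N'_6 = 158·cos26.6° = 141.3; c'Δl = 1.74; W sinα = 70.7
Slice 7: Δl = 3.1/cos40.3° = 4.065 m; N'_7 = 84·cos40.3° = 64.1; c'Δl = 2.44; W sinα = 54.3
Σc'Δl = 9.8 kN/m; ΣN' = 727.9 kN/m; ΣW sinα = 182.6 kN/m
Resisting = 9.8 + 727.9·tan22.1° = 9.8 + 295.6 = 305.4 kN/m
FS = 305.4 / 182.6 = 1.673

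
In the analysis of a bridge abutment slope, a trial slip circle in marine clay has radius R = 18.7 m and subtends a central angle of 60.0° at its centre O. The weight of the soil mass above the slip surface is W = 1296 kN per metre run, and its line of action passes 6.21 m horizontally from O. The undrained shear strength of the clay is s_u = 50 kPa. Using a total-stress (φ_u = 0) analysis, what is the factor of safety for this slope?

Taking moments about the centre O, the resisting moment is provided by the undrained shear strength acting along the arc:
Arc length L_a = R·θ = 18.7·(60.0°·π/180) = 18.7·1.0472 = 19.58 m
M_R = s_u·L_a·R = 50·19.58·18.7 = 18309.7 kN·m/m
M_D = W·d = 1296·6.21 = 8048.2 kN·m/m
FS = M_R / M_D = 18309.7 / 8048.2 = 2.275

FS = 2.28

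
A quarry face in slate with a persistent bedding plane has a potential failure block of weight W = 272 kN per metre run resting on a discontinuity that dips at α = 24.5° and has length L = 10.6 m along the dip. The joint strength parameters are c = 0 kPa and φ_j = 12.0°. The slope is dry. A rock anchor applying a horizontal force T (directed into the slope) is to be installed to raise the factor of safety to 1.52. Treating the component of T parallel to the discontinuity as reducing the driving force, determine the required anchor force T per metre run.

Resolving forces along and normal to the sliding plane, with the horizontal anchor force T adding T·sinα to the effective normal force and T·cosα acting up the plane against the driving force:
FS = [cL + (W cosα + T sinα) tanφ_j] / [W sinα − T cosα]
Without the anchor: N' = 247.5 kN/m, driving T_d = 112.8 kN/m, resisting R = 0·10.6 + 247.5·tan12.0° = 52.6 kN/m, FS = 0.47.
Setting FS = 1.52 and solving for T:
1.52·(112.8 − T cos24.5°) = 52.6 + T sin24.5°·tan12.0°
T·(sin24.5°·tan12.0° + 1.52·cos24.5°) = 1.52·112.8 − 52.6
T·(0.4147·0.2126 + 1.52·0.9100) = 171.5 − 52.6 = 118.8
T·1.4713 = 118.8
T = 80.8 kN/m

T = 81 kN/m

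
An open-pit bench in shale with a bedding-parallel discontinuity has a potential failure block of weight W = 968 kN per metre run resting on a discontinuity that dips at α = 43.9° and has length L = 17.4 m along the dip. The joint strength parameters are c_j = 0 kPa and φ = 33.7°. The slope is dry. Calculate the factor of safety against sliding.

FS = 0.69

Resolving the block weight along and normal to the plane and applying the Mohr–Coulomb strength on the joint:
N' = W cosα = 968·cos43.9° = 697.5 kN/m
Driving force T = W sinα = 968·sin43.9° = 671.2 kN/m
Resisting force R = c_j·L + N'·tanφ = 0·17.4 + 697.5·tan33.7° = 0.0 + 465.2 = 465.2 kN/m
FS = R / T = 465.2 / 671.2 = 0.693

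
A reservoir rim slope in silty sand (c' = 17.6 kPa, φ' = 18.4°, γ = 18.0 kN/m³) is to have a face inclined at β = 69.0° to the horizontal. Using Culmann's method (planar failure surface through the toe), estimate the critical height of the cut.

H_c = 9.49 m

Culmann's analysis gives the critical failure plane at α_cr = (β + φ')/2 = (69.0 + 18.4)/2 = 43.7°, and the critical height
H_c = (4c'/γ) · sinβ cosφ' / [1 − cos(β − φ')]
    = (4·17.6/18.0) · sin69.0°·cos18.4° / [1 − cos(50.6°)]
    = 3.911 · 0.9336·0.9489 / [1 − 0.6347]
    = 3.911 · 0.8859 / 0.3653
    = 9.49 m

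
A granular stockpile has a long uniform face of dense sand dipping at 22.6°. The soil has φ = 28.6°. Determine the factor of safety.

For a dry cohesionless infinite slope the factor of safety is FS = tanφ / tanβ.
FS = tan28.6° / tan22.6° = 0.5452 / 0.4163 = 1.310

FS = 1.31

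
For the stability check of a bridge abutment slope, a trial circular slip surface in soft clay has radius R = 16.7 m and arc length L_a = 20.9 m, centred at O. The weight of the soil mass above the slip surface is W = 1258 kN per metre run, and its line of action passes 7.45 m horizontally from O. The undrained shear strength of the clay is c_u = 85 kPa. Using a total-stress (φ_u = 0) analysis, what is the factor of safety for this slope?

Taking moments about the centre O, the resisting moment is provided by the undrained shear strength acting along the arc:
M_R = c_u·L_a·R = 85·20.90·16.7 = 29667.5 kN·m/m
M_D = W·d = 1258·7.45 = 9372.1 kN·m/m
FS = M_R / M_D = 29667.5 / 9372.1 = 3.166

FS = 3.17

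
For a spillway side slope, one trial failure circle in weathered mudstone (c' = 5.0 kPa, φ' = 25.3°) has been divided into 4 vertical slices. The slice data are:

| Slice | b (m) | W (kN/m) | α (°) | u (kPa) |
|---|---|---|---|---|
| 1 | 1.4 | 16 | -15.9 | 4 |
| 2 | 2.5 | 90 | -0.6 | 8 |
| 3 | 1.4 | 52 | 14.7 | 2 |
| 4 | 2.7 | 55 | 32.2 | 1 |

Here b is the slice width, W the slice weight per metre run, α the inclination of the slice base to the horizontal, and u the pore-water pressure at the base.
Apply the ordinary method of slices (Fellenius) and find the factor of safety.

FS = 3.32

Ordinary method of slices: FS = Σ[c'·Δl_i + (W_i cosα_i − u_i·Δl_i)·tanφ'] / Σ W_i sinα_i, with Δl_i = b_i / cosα_i.
Slice 1: Δl = 1.4/cos(-15.9°) = 1.456 m; N'_1 = 16·cos(-15.9°) − 4·1.456 = 9.6; c'Δl = 7.28; W sinα = -4.4
Slice 2: Δl = 2.5/cos(-0.6°) = 2.500 m; N'_2 = 90·cos(-0.6°) − 8·2.500 = 70.0; c'Δl = 12.50; W sinα = -0.9
Slice 3: Δl = 1.4/cos14.7° = 1.447 m; N'_3 = 52·cos14.7° − 2·1.447 = 47.4; c'Δl = 7.24; W sinα = 13.2
Slice 4: Δl = 2.7/cos32.2° = 3.191 m; N'_4 = 55·cos32.2° − 1·3.191 = 43.3; c'Δl = 15.95; W sinα = 29.3
Σc'Δl = 43.0 kN/m; ΣN' = 170.3 kN/m; ΣW sinα = 37.2 kN/m
Resisting = 43.0 + 170.3·tan25.3° = 43.0 + 80.5 = 123.5 kN/m
FS = 123.5 / 37.2 = 3.321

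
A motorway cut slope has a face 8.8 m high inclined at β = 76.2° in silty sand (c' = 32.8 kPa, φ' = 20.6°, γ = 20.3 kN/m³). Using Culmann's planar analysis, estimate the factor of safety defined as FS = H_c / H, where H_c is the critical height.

FS = 1.53

H_c = (4c'/γ) · sinβ cosφ' / [1 − cos(β − φ')]
    = (4·32.8/20.3) · sin76.2°·cos20.6° / [1 − cos55.6°]
    = 6.463 · 0.9090 / 0.4350 = 13.51 m
FS = H_c / H = 13.51 / 8.8 = 1.535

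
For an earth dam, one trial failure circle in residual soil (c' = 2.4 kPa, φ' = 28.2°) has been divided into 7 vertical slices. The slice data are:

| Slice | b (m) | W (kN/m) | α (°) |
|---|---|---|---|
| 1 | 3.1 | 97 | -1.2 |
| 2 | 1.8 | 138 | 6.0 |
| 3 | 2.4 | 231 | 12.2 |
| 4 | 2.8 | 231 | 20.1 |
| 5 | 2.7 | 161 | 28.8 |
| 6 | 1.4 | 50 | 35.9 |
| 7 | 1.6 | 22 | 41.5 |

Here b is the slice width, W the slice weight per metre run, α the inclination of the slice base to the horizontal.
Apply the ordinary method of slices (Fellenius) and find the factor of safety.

FS = 1.95

Ordinary method of slices: FS = Σ[c'·Δl_i + (W_i cosα_i)·tanφ'] / Σ W_i sinα_i, with Δl_i = b_i / cosα_i.
Slice 1: Δl = 3.1/cos(-1.2°) = 3.101 m; N'_1 = 97·cos(-1.2°) = 97.0; c'Δl = 7.44; W sinα = -2.0
Slice 2: Δl = 1.8/cos6.0° = 1.810 m; N'_2 = 138·cos6.0° = 137.2; c'Δl = 4.34; W sinα = 14.4
Slice 3: Δl = 2.4/cos12.2° = 2.455 m; N'_3 = 231·cos12.2° = 225.8; c'Δl = 5.89; W sinα = 48.8
Slice 4: Δl = 2.8/cos20.1° = 2.982 m; N'_4 = 231·cos20.1° = 216.9; c'Δl = 7.16; W sinα = 79.4
Slice 5: Δl = 2.7/cos28.8° = 3.081 m; N'_5 = 161·cos28.8° = 141.1; c'Δl = 7.39; W sinα = 77.6
Slice 6: Δl = 1.4/cos35.9° = 1.728 m; N'_6 = 50·cos35.9° = 40.5; c'Δl = 4.15; W sinα = 29.3
Slice 7: Δl = 1.6/cos41.5° = 2.136 m; N'_7 = 22·cos41.5° = 16.5; c'Δl = 5.13; W sinα = 14.6
Σc'Δl = 41.5 kN/m; ΣN' = 875.0 kN/m; ΣW sinα = 262.1 kN/m
Resisting = 41.5 + 875.0·tan28.2° = 41.5 + 469.2 = 510.7 kN/m
FS = 510.7 / 262.1 = 1.949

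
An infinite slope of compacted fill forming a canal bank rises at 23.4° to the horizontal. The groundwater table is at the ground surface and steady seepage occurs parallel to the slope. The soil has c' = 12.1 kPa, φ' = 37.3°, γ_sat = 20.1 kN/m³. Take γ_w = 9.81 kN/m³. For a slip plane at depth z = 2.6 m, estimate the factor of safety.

FS = 1.54

With seepage parallel to the slope and the water table at the surface, the effective normal stress on the slip plane uses the buoyant unit weight γ' = γ_sat − γ_w while the driving shear stress uses γ_sat:
FS = [c' + γ' z cos²β tanφ'] / [γ_sat z sinβ cosβ]
γ' = 20.1 − 9.81 = 10.29 kN/m³
Numerator = 12.1 + 10.29·2.6·cos²23.4°·tan37.3° = 12.1 + 10.29·2.6·0.8423·0.7618 = 29.266 kPa
Denominator = 20.1·2.6·sin23.4°·cos23.4° = 20.1·2.6·0.3971·0.9178 = 19.048 kPa
FS = 29.266 / 19.048 = 1.536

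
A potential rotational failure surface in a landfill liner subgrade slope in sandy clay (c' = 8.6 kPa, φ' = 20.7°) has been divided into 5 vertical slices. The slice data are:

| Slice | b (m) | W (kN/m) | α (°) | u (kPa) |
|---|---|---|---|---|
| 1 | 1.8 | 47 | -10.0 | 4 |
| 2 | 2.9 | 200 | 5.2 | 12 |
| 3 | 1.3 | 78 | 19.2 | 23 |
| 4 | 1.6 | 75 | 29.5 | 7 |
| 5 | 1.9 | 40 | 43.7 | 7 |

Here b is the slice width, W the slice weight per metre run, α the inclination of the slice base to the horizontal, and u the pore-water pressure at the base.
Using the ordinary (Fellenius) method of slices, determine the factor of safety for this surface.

FS = 2.07

Ordinary method of slices: FS = Σ[c'·Δl_i + (W_i cosα_i − u_i·Δl_i)·tanφ'] / Σ W_i sinα_i, with Δl_i = b_i / cosα_i.
Slice 1: Δl = 1.8/cos(-10.0°) = 1.828 m; N'_1 = 47·cos(-10.0°) − 4·1.828 = 39.0; c'Δl = 15.72; W sinα = -8.2
Slice 2: Δl = 2.9/cos5.2° = 2.912 m; N'_2 = 200·cos5.2° − 12·2.912 = 164.2; c'Δl = 25.04; W sinα = 18.1
Slice 3: Δl = 1.3/cos19.2° = 1.377 m; N'_3 = 78·cos19.2° − 23·1.377 = 42.0; c'Δl = 11.84; W sinα = 25.7
Slice 4: Δl = 1.6/cos29.5° = 1.838 m; N'_4 = 75·cos29.5° − 7·1.838 = 52.4; c'Δl = 15.81; W sinα = 36.9
Slice 5: Δl = 1.9/cos43.7° = 2.628 m; N'_5 = 40·cos43.7° − 7·2.628 = 10.5; c'Δl = 22.60; W sinα = 27.6
Σc'Δl = 91.0 kN/m; ΣN' = 308.1 kN/m; ΣW sinα = 100.2 kN/m
Resisting = 91.0 + 308.1·tan20.7° = 91.0 + 116.4 = 207.4 kN/m
FS = 207.4 / 100.2 = 2.071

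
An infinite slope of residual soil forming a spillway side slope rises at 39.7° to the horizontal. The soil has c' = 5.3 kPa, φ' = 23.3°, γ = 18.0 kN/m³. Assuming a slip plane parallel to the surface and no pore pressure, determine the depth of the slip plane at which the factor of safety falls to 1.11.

Setting FS = 1.11 in FS = [c' + γz cos²β tanφ'] / [γz sinβ cosβ] and solving for z:
z = c' / [γ cosβ (FS·sinβ − cosβ·tanφ')]
  = 5.3 / [18.0·cos39.7°·(1.11·sin39.7° − cos39.7°·tan23.3°)]
  = 5.3 / [18.0·0.7694·(1.11·0.6388 − 0.7694·0.4307)]
  = 5.3 / 5.2305 = 1.013 m

z = 1.01 m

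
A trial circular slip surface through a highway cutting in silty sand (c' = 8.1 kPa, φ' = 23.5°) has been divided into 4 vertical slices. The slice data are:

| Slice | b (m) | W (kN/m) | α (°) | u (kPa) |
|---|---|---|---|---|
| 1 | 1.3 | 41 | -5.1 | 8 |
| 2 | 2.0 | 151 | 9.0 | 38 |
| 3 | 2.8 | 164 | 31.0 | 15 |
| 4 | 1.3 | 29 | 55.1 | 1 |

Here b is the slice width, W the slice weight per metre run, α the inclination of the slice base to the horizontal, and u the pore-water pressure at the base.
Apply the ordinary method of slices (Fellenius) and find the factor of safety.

Ordinary method of slices: FS = Σ[c'·Δl_i + (W_i cosα_i − u_i·Δl_i)·tanφ'] / Σ W_i sinα_i, with Δl_i = b_i / cosα_i.
Slice 1: Δl = 1.3/cos(-5.1°) = 1.305 m; N'_1 = 41·cos(-5.1°) − 8·1.305 = 30.4; c'Δl = 10.57; W sinα = -3.6
Slice 2: Δl = 2.0/cos9.0° = 2.025 m; N'_2 = 151·cos9.0° − 38·2.025 = 72.2; c'Δl = 16.40; W sinα = 23.6
Slice 3: Δl = 2.8/cos31.0° = 3.267 m; N'_3 = 164·cos31.0° − 15·3.267 = 91.6; c'Δl = 26.46; W sinα = 84.5
Slice 4: Δl = 1.3/cos55.1° = 2.272 m; N'_4 = 29·cos55.1° − 1·2.272 = 14.3; c'Δl = 18.40; W sinα = 23.8
Σc'Δl = 71.8 kN/m; ΣN' = 208.5 kN/m; ΣW sinα = 128.2 kN/m
Resisting = 71.8 + 208.5·tan23.5° = 71.8 + 90.7 = 162.5 kN/m
FS = 162.5 / 128.2 = 1.267

FS = 1.27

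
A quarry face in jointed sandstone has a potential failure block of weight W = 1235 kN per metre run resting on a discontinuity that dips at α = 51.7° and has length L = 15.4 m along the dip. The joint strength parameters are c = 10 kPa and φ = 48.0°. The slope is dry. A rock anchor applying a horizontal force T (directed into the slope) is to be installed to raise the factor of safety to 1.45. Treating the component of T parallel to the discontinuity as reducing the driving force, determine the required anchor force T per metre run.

Resolving forces along and normal to the sliding plane, with the horizontal anchor force T adding T·sinα to the effective normal force and T·cosα acting up the plane against the driving force:
FS = [cL + (W cosα + T sinα) tanφ] / [W sinα − T cosα]
Without the anchor: N' = 765.4 kN/m, driving T_d = 969.2 kN/m, resisting R = 10·15.4 + 765.4·tan48.0° = 1004.1 kN/m, FS = 1.04.
Setting FS = 1.45 and solving for T:
1.45·(969.2 − T cos51.7°) = 1004.1 + T sin51.7°·tan48.0°
T·(sin51.7°·tan48.0° + 1.45·cos51.7°) = 1.45·969.2 − 1004.1
T·(0.7848·1.1106 + 1.45·0.6198) = 1405.3 − 1004.1 = 401.2
T·1.7703 = 401.2
T = 226.7 kN/m

T = 227 kN/m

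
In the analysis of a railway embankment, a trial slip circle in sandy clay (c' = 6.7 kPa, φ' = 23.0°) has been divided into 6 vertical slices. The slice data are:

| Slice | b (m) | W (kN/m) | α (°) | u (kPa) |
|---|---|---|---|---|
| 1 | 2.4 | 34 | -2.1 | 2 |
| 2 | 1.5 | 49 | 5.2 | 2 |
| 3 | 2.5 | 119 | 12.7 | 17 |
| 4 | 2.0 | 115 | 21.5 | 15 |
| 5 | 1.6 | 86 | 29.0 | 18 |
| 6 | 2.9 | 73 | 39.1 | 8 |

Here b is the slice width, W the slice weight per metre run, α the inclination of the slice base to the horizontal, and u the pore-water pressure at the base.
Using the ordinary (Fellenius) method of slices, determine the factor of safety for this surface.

Ordinary method of slices: FS = Σ[c'·Δl_i + (W_i cosα_i − u_i·Δl_i)·tanφ'] / Σ W_i sinα_i, with Δl_i = b_i / cosα_i.
Slice 1: Δl = 2.4/cos(-2.1°) = 2.402 m; N'_1 = 34·cos(-2.1°) − 2·2.402 = 29.2; c'Δl = 16.09; W sinα = -1.2
Slice 2: Δl = 1.5/cos5.2° = 1.506 m; N'_2 = 49·cos5.2° − 2·1.506 = 45.8; c'Δl = 10.09; W sinα = 4.4
Slice 3: Δl = 2.5/cos12.7° = 2.563 m; N'_3 = 119·cos12.7° − 17·2.563 = 72.5; c'Δl = 17.17; W sinα = 26.2
Slice 4: Δl = 2.0/cos21.5° = 2.150 m; N'_4 = 115·cos21.5° − 15·2.150 = 74.8; c'Δl = 14.40; W sinα = 42.1
Slice 5: Δl = 1.6/cos29.0° = 1.829 m; N'_5 = 86·cos29.0° − 18·1.829 = 42.3; c'Δl = 12.26; W sinα = 41.7
Slice 6: Δl = 2.9/cos39.1° = 3.737 m; N'_6 = 73·cos39.1° − 8·3.737 = 26.8; c'Δl = 25.04; W sinα = 46.0
Σc'Δl = 95.0 kN/m; ΣN' = 291.3 kN/m; ΣW sinα = 159.2 kN/m
Resisting = 95.0 + 291.3·tan23.0° = 95.0 + 123.6 = 218.7 kN/m
FS = 218.7 / 159.2 = 1.373

FS = 1.37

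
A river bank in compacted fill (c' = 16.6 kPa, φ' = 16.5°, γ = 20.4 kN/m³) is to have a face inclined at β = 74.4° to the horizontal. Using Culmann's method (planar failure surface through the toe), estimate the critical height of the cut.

H_c = 6.41 m

Culmann's analysis gives the critical failure plane at α_cr = (β + φ')/2 = (74.4 + 16.5)/2 = 45.5°, and the critical height
H_c = (4c'/γ) · sinβ cosφ' / [1 − cos(β − φ')]
    = (4·16.6/20.4) · sin74.4°·cos16.5° / [1 − cos(57.9°)]
    = 3.255 · 0.9632·0.9588 / [1 − 0.5314]
    = 3.255 · 0.9235 / 0.4686
    = 6.41 m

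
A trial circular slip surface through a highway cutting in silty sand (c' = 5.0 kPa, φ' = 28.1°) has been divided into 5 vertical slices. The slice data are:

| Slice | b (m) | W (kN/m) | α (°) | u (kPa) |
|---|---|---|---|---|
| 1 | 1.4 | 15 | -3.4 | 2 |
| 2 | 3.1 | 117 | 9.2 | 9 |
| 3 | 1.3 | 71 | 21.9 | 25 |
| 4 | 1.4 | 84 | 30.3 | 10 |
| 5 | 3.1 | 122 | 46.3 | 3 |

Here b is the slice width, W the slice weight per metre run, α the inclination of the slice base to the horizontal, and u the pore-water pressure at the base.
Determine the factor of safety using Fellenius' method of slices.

FS = 1.13

Ordinary method of slices: FS = Σ[c'·Δl_i + (W_i cosα_i − u_i·Δl_i)·tanφ'] / Σ W_i sinα_i, with Δl_i = b_i / cosα_i.
Slice 1: Δl = 1.4/cos(-3.4°) = 1.402 m; N'_1 = 15·cos(-3.4°) − 2·1.402 = 12.2; c'Δl = 7.01; W sinα = -0.9
Slice 2: Δl = 3.1/cos9.2° = 3.140 m; N'_2 = 117·cos9.2° − 9·3.140 = 87.2; c'Δl = 15.70; W sinα = 18.7
Slice 3: Δl = 1.3/cos21.9° = 1.401 m; N'_3 = 71·cos21.9° − 25·1.401 = 30.8; c'Δl = 7.01; W sinα = 26.5
Slice 4: Δl = 1.4/cos30.3° = 1.622 m; N'_4 = 84·cos30.3° − 10·1.622 = 56.3; c'Δl = 8.11; W sinα = 42.4
Slice 5: Δl = 3.1/cos46.3° = 4.487 m; N'_5 = 122·cos46.3° − 3·4.487 = 70.8; c'Δl = 22.44; W sinα = 88.2
Σc'Δl = 60.3 kN/m; ΣN' = 257.4 kN/m; ΣW sinα = 174.9 kN/m
Resisting = 60.3 + 257.4·tan28.1° = 60.3 + 137.4 = 197.7 kN/m
FS = 197.7 / 174.9 = 1.130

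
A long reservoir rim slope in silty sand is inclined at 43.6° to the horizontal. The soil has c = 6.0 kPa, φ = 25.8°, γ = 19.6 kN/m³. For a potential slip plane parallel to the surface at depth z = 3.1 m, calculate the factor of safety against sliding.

FS = 0.71

For an infinite slope with a slip plane parallel to the surface (no pore pressure): FS = [c + γz cos²β tanφ] / [γz sinβ cosβ].
γz = 19.6·3.1 = 60.76 kN/m²
Numerator = 6.0 + 60.76·cos²43.6°·tan25.8° = 6.0 + 60.76·0.5244·0.4834 = 21.404 kPa
Denominator = 60.76·sin43.6°·cos43.6° = 60.76·0.6896·0.7242 = 30.344 kPa
FS = 21.404 / 30.344 = 0.705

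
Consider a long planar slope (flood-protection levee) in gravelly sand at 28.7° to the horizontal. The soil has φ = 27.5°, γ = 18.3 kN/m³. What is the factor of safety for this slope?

FS = 0.95

For a dry cohesionless infinite slope the factor of safety is FS = tanφ / tanβ.
FS = tan27.5° / tan28.7° = 0.5206 / 0.5475 = 0.951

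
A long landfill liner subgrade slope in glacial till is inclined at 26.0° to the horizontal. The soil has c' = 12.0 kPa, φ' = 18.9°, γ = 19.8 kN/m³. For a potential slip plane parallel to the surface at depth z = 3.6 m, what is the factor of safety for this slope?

For an infinite slope with a slip plane parallel to the surface (no pore pressure): FS = [c' + γz cos²β tanφ'] / [γz sinβ cosβ].
γz = 19.8·3.6 = 71.28 kN/m²
Numerator = 12.0 + 71.28·cos²26.0°·tan18.9° = 12.0 + 71.28·0.8078·0.3424 = 31.715 kPa
Denominator = 71.28·sin26.0°·cos26.0° = 71.28·0.4384·0.8988 = 28.085 kPa
FS = 31.715 / 28.085 = 1.129

FS = 1.13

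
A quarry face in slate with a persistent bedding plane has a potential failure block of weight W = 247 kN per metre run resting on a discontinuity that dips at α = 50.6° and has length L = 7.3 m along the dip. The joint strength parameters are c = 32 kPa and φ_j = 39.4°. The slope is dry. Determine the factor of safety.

Resolving the block weight along and normal to the plane and applying the Mohr–Coulomb strength on the joint:
N' = W cosα = 247·cos50.6° = 156.8 kN/m
Driving force T = W sinα = 247·sin50.6° = 190.9 kN/m
Resisting force R = c·L + N'·tanφ_j = 32·7.3 + 156.8·tan39.4° = 233.6 + 128.8 = 362.4 kN/m
FS = R / T = 362.4 / 190.9 = 1.899

FS = 1.90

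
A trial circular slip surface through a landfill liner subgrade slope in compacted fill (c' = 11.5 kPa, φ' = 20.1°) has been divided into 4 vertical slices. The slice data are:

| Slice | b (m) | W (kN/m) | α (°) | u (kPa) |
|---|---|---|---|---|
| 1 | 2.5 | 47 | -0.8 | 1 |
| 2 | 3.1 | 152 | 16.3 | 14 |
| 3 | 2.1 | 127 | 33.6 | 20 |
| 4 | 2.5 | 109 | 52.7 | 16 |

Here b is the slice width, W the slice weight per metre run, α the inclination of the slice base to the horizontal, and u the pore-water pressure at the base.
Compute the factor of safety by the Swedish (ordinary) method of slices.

FS = 1.08

Ordinary method of slices: FS = Σ[c'·Δl_i + (W_i cosα_i − u_i·Δl_i)·tanφ'] / Σ W_i sinα_i, with Δl_i = b_i / cosα_i.
Slice 1: Δl = 2.5/cos(-0.8°) = 2.500 m; N'_1 = 47·cos(-0.8°) − 1·2.500 = 44.5; c'Δl = 28.75; W sinα = -0.7
Slice 2: Δl = 3.1/cos16.3° = 3.230 m; N'_2 = 152·cos16.3° − 14·3.230 = 100.7; c'Δl = 37.14; W sinα = 42.7
Slice 3: Δl = 2.1/cos33.6° = 2.521 m; N'_3 = 127·cos33.6° − 20·2.521 = 55.4; c'Δl = 28.99; W sinα = 70.3
Slice 4: Δl = 2.5/cos52.7° = 4.125 m; N'_4 = 109·cos52.7° − 16·4.125 = 0.0; c'Δl = 47.44; W sinα = 86.7
Σc'Δl = 142.3 kN/m; ΣN' = 200.6 kN/m; ΣW sinα = 199.0 kN/m
Resisting = 142.3 + 200.6·tan20.1° = 142.3 + 73.4 = 215.7 kN/m
FS = 215.7 / 199.0 = 1.084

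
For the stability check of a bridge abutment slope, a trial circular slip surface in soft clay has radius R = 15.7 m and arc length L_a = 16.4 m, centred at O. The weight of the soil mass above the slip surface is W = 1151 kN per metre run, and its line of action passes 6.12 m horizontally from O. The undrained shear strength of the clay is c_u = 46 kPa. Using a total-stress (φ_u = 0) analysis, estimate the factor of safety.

FS = 1.68

Taking moments about the centre O, the resisting moment is provided by the undrained shear strength acting along the arc:
M_R = c_u·L_a·R = 46·16.40·15.7 = 11844.1 kN·m/m
M_D = W·d = 1151·6.12 = 7044.1 kN·m/m
FS = M_R / M_D = 11844.1 / 7044.1 = 1.681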